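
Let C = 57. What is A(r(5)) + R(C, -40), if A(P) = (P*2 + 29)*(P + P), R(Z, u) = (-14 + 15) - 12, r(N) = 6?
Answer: 481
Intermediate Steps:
R(Z, u) = -11 (R(Z, u) = 1 - 12 = -11)
A(P) = 2*P*(29 + 2*P) (A(P) = (2*P + 29)*(2*P) = (29 + 2*P)*(2*P) = 2*P*(29 + 2*P))
A(r(5)) + R(C, -40) = 2*6*(29 + 2*6) - 11 = 2*6*(29 + 12) - 11 = 2*6*41 - 11 = 492 - 11 = 481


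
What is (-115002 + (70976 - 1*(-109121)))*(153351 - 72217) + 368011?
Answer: 5281785741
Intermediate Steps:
(-115002 + (70976 - 1*(-109121)))*(153351 - 72217) + 368011 = (-115002 + (70976 + 109121))*81134 + 368011 = (-115002 + 180097)*81134 + 368011 = 65095*81134 + 368011 = 5281417730 + 368011 = 5281785741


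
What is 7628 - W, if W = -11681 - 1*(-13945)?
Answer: 5364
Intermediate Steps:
W = 2264 (W = -11681 + 13945 = 2264)
7628 - W = 7628 - 1*2264 = 7628 - 2264 = 5364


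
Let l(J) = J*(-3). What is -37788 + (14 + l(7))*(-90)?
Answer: -37158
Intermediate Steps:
l(J) = -3*J
-37788 + (14 + l(7))*(-90) = -37788 + (14 - 3*7)*(-90) = -37788 + (14 - 21)*(-90) = -37788 - 7*(-90) = -37788 + 630 = -37158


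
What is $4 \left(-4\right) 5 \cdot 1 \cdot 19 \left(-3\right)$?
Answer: $4560$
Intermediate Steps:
$4 \left(-4\right) 5 \cdot 1 \cdot 19 \left(-3\right) = \left(-16\right) 5 \cdot 19 \left(-3\right) = \left(-80\right) 19 \left(-3\right) = \left(-1520\right) \left(-3\right) = 4560$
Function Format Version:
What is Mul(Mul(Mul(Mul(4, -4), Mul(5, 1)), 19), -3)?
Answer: 4560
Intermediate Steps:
Mul(Mul(Mul(Mul(4, -4), Mul(5, 1)), 19), -3) = Mul(Mul(Mul(-16, 5), 19), -3) = Mul(Mul(-80, 19), -3) = Mul(-1520, -3) = 4560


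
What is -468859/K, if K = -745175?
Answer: 468859/745175 ≈ 0.62919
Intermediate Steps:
-468859/K = -468859/(-745175) = -468859*(-1/745175) = 468859/745175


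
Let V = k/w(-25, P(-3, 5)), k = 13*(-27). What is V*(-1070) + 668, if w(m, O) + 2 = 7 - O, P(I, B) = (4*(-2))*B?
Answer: 9014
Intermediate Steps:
P(I, B) = -8*B
w(m, O) = 5 - O (w(m, O) = -2 + (7 - O) = 5 - O)
k = -351
V = -39/5 (V = -351/(5 - (-8)*5) = -351/(5 - 1*(-40)) = -351/(5 + 40) = -351/45 = -351*1/45 = -39/5 ≈ -7.8000)
V*(-1070) + 668 = -39/5*(-1070) + 668 = 8346 + 668 = 9014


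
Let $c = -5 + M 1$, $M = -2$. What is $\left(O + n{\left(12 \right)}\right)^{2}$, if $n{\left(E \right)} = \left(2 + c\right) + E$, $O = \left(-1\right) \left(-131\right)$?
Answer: $19044$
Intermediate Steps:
$O = 131$
$c = -7$ ($c = -5 - 2 = -7$)
$n{\left(E \right)} = -5 + E$ ($n{\left(E \right)} = \left(2 - 7\right) + E = -5 + E$)
$\left(O + n{\left(12 \right)}\right)^{2} = \left(131 + \left(-5 + 12\right)\right)^{2} = \left(131 + 7\right)^{2} = 138^{2} = 19044$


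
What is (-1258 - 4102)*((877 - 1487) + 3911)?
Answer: -17693360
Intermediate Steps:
(-1258 - 4102)*((877 - 1487) + 3911) = -5360*(-610 + 3911) = -5360*3301 = -17693360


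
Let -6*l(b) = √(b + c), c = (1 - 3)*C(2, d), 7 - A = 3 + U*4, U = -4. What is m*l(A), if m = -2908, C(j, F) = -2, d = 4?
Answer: 2908*√6/3 ≈ 2374.4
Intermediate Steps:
A = 20 (A = 7 - (3 - 4*4) = 7 - (3 - 16) = 7 - 1*(-13) = 7 + 13 = 20)
c = 4 (c = (1 - 3)*(-2) = -2*(-2) = 4)
l(b) = -√(4 + b)/6 (l(b) = -√(b + 4)/6 = -√(4 + b)/6)
m*l(A) = -(-1454)*√(4 + 20)/3 = -(-1454)*√24/3 = -(-1454)*2*√6/3 = -(-2908)*√6/3 = 2908*√6/3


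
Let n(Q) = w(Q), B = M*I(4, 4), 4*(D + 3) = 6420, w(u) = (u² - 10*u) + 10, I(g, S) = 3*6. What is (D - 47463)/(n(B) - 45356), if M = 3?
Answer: 45861/42970 ≈ 1.0673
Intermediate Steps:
I(g, S) = 18
w(u) = 10 + u² - 10*u
D = 1602 (D = -3 + (¼)*6420 = -3 + 1605 = 1602)
B = 54 (B = 3*18 = 54)
n(Q) = 10 + Q² - 10*Q
(D - 47463)/(n(B) - 45356) = (1602 - 47463)/((10 + 54² - 10*54) - 45356) = -45861/((10 + 2916 - 540) - 45356) = -45861/(2386 - 45356) = -45861/(-42970) = -45861*(-1/42970) = 45861/42970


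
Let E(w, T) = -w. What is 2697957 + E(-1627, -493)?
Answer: 2699584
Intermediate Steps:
2697957 + E(-1627, -493) = 2697957 - 1*(-1627) = 2697957 + 1627 = 2699584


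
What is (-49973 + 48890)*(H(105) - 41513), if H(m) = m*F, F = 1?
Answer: 44844864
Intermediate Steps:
H(m) = m (H(m) = m*1 = m)
(-49973 + 48890)*(H(105) - 41513) = (-49973 + 48890)*(105 - 41513) = -1083*(-41408) = 44844864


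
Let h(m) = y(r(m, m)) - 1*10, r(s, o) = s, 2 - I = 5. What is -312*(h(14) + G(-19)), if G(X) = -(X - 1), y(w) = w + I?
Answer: -6552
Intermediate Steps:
I = -3 (I = 2 - 1*5 = 2 - 5 = -3)
y(w) = -3 + w (y(w) = w - 3 = -3 + w)
G(X) = 1 - X (G(X) = -(-1 + X) = 1 - X)
h(m) = -13 + m (h(m) = (-3 + m) - 1*10 = (-3 + m) - 10 = -13 + m)
-312*(h(14) + G(-19)) = -312*((-13 + 14) + (1 - 1*(-19))) = -312*(1 + (1 + 19)) = -312*(1 + 20) = -312*21 = -6552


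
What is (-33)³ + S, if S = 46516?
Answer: 10579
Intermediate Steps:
(-33)³ + S = (-33)³ + 46516 = -35937 + 46516 = 10579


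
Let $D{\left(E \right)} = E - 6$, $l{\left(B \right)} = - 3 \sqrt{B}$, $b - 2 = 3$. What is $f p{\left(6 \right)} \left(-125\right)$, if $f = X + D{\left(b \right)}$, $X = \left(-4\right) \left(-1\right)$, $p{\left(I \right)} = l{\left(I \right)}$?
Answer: $1125 \sqrt{6} \approx 2755.7$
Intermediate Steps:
$b = 5$ ($b = 2 + 3 = 5$)
$p{\left(I \right)} = - 3 \sqrt{I}$
$D{\left(E \right)} = -6 + E$
$X = 4$
$f = 3$ ($f = 4 + \left(-6 + 5\right) = 4 - 1 = 3$)
$f p{\left(6 \right)} \left(-125\right) = 3 \left(- 3 \sqrt{6}\right) \left(-125\right) = - 9 \sqrt{6} \left(-125\right) = 1125 \sqrt{6}$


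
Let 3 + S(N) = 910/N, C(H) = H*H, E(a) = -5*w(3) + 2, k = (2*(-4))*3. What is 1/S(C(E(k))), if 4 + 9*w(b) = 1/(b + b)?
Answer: 49729/2504373 ≈ 0.019857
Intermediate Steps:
k = -24 (k = -8*3 = -24)
w(b) = -4/9 + 1/(18*b) (w(b) = -4/9 + 1/(9*(b + b)) = -4/9 + 1/(9*((2*b))) = -4/9 + (1/(2*b))/9 = -4/9 + 1/(18*b))
E(a) = 223/54 (E(a) = -5*(1 - 8*3)/(18*3) + 2 = -5*(1 - 24)/(18*3) + 2 = -5*(-23)/(18*3) + 2 = -5*(-23/54) + 2 = 115/54 + 2 = 223/54)
C(H) = H**2
S(N) = -3 + 910/N
1/S(C(E(k))) = 1/(-3 + 910/((223/54)**2)) = 1/(-3 + 910/(49729/2916)) = 1/(-3 + 910*(2916/49729)) = 1/(-3 + 2653560/49729) = 1/(2504373/49729) = 49729/2504373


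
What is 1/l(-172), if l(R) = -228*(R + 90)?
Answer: 1/18696 ≈ 5.3487e-5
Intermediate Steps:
l(R) = -20520 - 228*R (l(R) = -228*(90 + R) = -20520 - 228*R)
1/l(-172) = 1/(-20520 - 228*(-172)) = 1/(-20520 + 39216) = 1/18696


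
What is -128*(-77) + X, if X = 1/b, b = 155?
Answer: 1527681/155 ≈ 9856.0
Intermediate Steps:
X = 1/155 ≈ 0.0064516
-128*(-77) + X = -128*(-77) + 1/155 = 9856 + 1/155 = 1527681/155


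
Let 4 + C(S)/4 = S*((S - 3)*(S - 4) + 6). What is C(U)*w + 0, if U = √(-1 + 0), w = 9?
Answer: 108 + 612*I ≈ 108.0 + 612.0*I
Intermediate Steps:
U = I (U = √(-1) = I ≈ 1.0*I)
C(S) = -16 + 4*S*(6 + (-4 + S)*(-3 + S)) (C(S) = -16 + 4*(S*((S - 3)*(S - 4) + 6)) = -16 + 4*(S*((-3 + S)*(-4 + S) + 6)) = -16 + 4*(S*((-4 + S)*(-3 + S) + 6)) = -16 + 4*(S*(6 + (-4 + S)*(-3 + S))) = -16 + 4*S*(6 + (-4 + S)*(-3 + S)))
C(U)*w + 0 = (-16 - 28*I² + 4*I³ + 72*I)*9 + 0 = (-16 - 28*(-1) + 4*(-I) + 72*I)*9 + 0 = (-16 + 28 - 4*I + 72*I)*9 + 0 = (12 + 68*I)*9 + 0 = (108 + 612*I) + 0 = 108 + 612*I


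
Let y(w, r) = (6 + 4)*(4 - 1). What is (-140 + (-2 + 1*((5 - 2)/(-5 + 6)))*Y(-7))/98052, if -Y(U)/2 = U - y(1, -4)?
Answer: -11/16342 ≈ -0.00067311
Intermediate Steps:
y(w, r) = 30 (y(w, r) = 10*3 = 30)
Y(U) = 60 - 2*U (Y(U) = -2*(U - 1*30) = -2*(U - 30) = -2*(-30 + U) = 60 - 2*U)
(-140 + (-2 + 1*((5 - 2)/(-5 + 6)))*Y(-7))/98052 = (-140 + (-2 + 1*((5 - 2)/(-5 + 6)))*(60 - 2*(-7)))/98052 = (-140 + (-2 + 1*(3/1))*(60 + 14))*(1/98052) = (-140 + (-2 + 1*(3*1))*74)*(1/98052) = (-140 + (-2 + 1*3)*74)*(1/98052) = (-140 + (-2 + 3)*74)*(1/98052) = (-140 + 1*74)*(1/98052) = (-140 + 74)*(1/98052) = -66*1/98052 = -11/16342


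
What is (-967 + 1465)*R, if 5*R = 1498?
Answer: 746004/5 ≈ 1.4920e+5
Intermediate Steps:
R = 1498/5 (R = (⅕)*1498 = 1498/5 ≈ 299.60)
(-967 + 1465)*R = (-967 + 1465)*(1498/5) = 498*(1498/5) = 746004/5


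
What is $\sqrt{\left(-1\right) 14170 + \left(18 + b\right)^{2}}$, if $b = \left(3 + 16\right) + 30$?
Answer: $i \sqrt{9681} \approx 98.392 i$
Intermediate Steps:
$b = 49$ ($b = 19 + 30 = 49$)
$\sqrt{\left(-1\right) 14170 + \left(18 + b\right)^{2}} = \sqrt{\left(-1\right) 14170 + \left(18 + 49\right)^{2}} = \sqrt{-14170 + 67^{2}} = \sqrt{-14170 + 4489} = \sqrt{-9681} = i \sqrt{9681}$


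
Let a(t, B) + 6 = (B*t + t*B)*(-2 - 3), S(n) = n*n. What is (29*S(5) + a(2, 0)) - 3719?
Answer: -3000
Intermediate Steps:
S(n) = n²
a(t, B) = -6 - 10*B*t (a(t, B) = -6 + (B*t + t*B)*(-2 - 3) = -6 + (B*t + B*t)*(-5) = -6 + (2*B*t)*(-5) = -6 - 10*B*t)
(29*S(5) + a(2, 0)) - 3719 = (29*5² + (-6 - 10*0*2)) - 3719 = (29*25 + (-6 + 0)) - 3719 = (725 - 6) - 3719 = 719 - 3719 = -3000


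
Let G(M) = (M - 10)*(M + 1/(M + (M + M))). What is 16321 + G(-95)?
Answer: 499631/19 ≈ 26296.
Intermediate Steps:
G(M) = (-10 + M)*(M + 1/(3*M)) (G(M) = (-10 + M)*(M + 1/(M + 2*M)) = (-10 + M)*(M + 1/(3*M)))
16321 + G(-95) = 16321 + (⅓ + (-95)² - 10*(-95) - 10/3/(-95)) = 16321 + (⅓ + 9025 + 950 - 10/3*(-1/95)) = 16321 + (⅓ + 9025 + 950 + 2/57) = 16321 + 189532/19 = 499631/19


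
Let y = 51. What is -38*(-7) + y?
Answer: 317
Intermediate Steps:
-38*(-7) + y = -38*(-7) + 51 = 266 + 51 = 317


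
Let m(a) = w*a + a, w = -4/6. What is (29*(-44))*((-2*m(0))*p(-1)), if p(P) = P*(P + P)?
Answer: 0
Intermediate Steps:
w = -⅔ (w = -4*⅙ = -⅔ ≈ -0.66667)
p(P) = 2*P² (p(P) = P*(2*P) = 2*P²)
m(a) = a/3 (m(a) = -2*a/3 + a = a/3)
(29*(-44))*((-2*m(0))*p(-1)) = (29*(-44))*((-2*0/3)*(2*(-1)²)) = -1276*(-2*0)*2*1 = -0*2 = -1276*0 = 0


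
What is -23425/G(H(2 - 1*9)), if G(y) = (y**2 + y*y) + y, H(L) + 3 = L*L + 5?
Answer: -23425/5253 ≈ -4.4594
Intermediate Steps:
H(L) = 2 + L**2 (H(L) = -3 + (L*L + 5) = -3 + (L**2 + 5) = -3 + (5 + L**2) = 2 + L**2)
G(y) = y + 2*y**2 (G(y) = (y**2 + y**2) + y = 2*y**2 + y = y + 2*y**2)
-23425/G(H(2 - 1*9)) = -23425*1/((1 + 2*(2 + (2 - 1*9)**2))*(2 + (2 - 1*9)**2)) = -23425*1/((1 + 2*(2 + (2 - 9)**2))*(2 + (2 - 9)**2)) = -23425*1/((1 + 2*(2 + (-7)**2))*(2 + (-7)**2)) = -23425*1/((1 + 2*(2 + 49))*(2 + 49)) = -23425*1/(51*(1 + 2*51)) = -23425*1/(51*(1 + 102)) = -23425/(51*103) = -23425/5253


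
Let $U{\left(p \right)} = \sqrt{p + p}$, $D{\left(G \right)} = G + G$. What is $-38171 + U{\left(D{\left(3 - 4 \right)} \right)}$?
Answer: $-38171 + 2 i \approx -38171.0 + 2.0 i$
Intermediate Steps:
$D{\left(G \right)} = 2 G$
$U{\left(p \right)} = \sqrt{2} \sqrt{p}$ ($U{\left(p \right)} = \sqrt{2 p} = \sqrt{2} \sqrt{p}$)
$-38171 + U{\left(D{\left(3 - 4 \right)} \right)} = -38171 + \sqrt{2} \sqrt{2 \left(3 - 4\right)} = -38171 + \sqrt{2} \sqrt{2 \left(-1\right)} = -38171 + \sqrt{2} \sqrt{-2} = -38171 + \sqrt{2} i \sqrt{2} = -38171 + 2 i$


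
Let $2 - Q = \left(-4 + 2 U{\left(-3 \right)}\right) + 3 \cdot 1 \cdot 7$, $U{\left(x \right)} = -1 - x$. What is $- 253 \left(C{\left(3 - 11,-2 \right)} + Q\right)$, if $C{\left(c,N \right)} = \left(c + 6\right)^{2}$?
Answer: $3795$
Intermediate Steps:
$C{\left(c,N \right)} = \left(6 + c\right)^{2}$
$Q = -19$ ($Q = 2 - \left(\left(-4 + 2 \left(-1 - -3\right)\right) + 3 \cdot 1 \cdot 7\right) = 2 - \left(\left(-4 + 2 \left(-1 + 3\right)\right) + 3 \cdot 7\right) = 2 - \left(\left(-4 + 2 \cdot 2\right) + 21\right) = 2 - \left(\left(-4 + 4\right) + 21\right) = 2 - \left(0 + 21\right) = 2 - 21 = -19$)
$- 253 \left(C{\left(3 - 11,-2 \right)} + Q\right) = - 253 \left(\left(6 + \left(3 - 11\right)\right)^{2} - 19\right) = - 253 \left(\left(6 - 8\right)^{2} - 19\right) = - 253 \left(\left(-2\right)^{2} - 19\right) = - 253 \left(4 - 19\right) = \left(-253\right) \left(-15\right) = 3795$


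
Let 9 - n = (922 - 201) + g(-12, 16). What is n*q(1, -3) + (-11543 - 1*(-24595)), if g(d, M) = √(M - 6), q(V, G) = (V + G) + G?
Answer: 16612 + 5*√10 ≈ 16628.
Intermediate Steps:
q(V, G) = V + 2*G (q(V, G) = (G + V) + G = V + 2*G)
g(d, M) = √(-6 + M)
n = -712 - √10 (n = 9 - ((922 - 201) + √(-6 + 16)) = 9 - (721 + √10) = 9 + (-721 - √10) = -712 - √10 ≈ -715.16)
n*q(1, -3) + (-11543 - 1*(-24595)) = (-712 - √10)*(1 + 2*(-3)) + (-11543 - 1*(-24595)) = (-712 - √10)*(1 - 6) + (-11543 + 24595) = (-712 - √10)*(-5) + 13052 = (3560 + 5*√10) + 13052 = 16612 + 5*√10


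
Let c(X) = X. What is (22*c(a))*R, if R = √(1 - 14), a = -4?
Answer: -88*I*√13 ≈ -317.29*I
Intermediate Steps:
R = I*√13 (R = √(-13) = I*√13 ≈ 3.6056*I)
(22*c(a))*R = (22*(-4))*(I*√13) = -88*I*√13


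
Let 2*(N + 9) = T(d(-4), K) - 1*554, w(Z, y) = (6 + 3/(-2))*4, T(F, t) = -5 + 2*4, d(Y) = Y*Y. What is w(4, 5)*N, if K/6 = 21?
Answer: -5121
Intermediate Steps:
K = 126 (K = 6*21 = 126)
d(Y) = Y²
T(F, t) = 3 (T(F, t) = -5 + 8 = 3)
w(Z, y) = 18 (w(Z, y) = (6 + 3*(-½))*4 = (6 - 3/2)*4 = (9/2)*4 = 18)
N = -569/2 (N = -9 + (3 - 1*554)/2 = -9 + (3 - 554)/2 = -9 + (½)*(-551) = -9 - 551/2 = -569/2 ≈ -284.50)
w(4, 5)*N = 18*(-569/2) = -5121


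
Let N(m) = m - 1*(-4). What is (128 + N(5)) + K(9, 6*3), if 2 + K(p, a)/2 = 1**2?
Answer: 135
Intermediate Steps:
N(m) = 4 + m (N(m) = m + 4 = 4 + m)
K(p, a) = -2 (K(p, a) = -4 + 2*1**2 = -4 + 2*1 = -4 + 2 = -2)
(128 + N(5)) + K(9, 6*3) = (128 + (4 + 5)) - 2 = (128 + 9) - 2 = 137 - 2 = 135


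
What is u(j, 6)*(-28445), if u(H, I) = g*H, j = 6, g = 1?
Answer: -170670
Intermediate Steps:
u(H, I) = H (u(H, I) = 1*H = H)
u(j, 6)*(-28445) = 6*(-28445) = -170670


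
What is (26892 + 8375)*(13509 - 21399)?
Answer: -278256630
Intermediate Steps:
(26892 + 8375)*(13509 - 21399) = 35267*(-7890) = -278256630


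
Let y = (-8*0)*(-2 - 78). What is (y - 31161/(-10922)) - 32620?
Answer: -356244479/10922 ≈ -32617.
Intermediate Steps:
y = 0 (y = 0*(-80) = 0)
(y - 31161/(-10922)) - 32620 = (0 - 31161/(-10922)) - 32620 = (0 - 31161*(-1/10922)) - 32620 = (0 + 31161/10922) - 32620 = 31161/10922 - 32620 = -356244479/10922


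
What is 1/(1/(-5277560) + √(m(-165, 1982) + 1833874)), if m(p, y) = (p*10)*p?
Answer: 5277560/58661112627186246399 + 55705279107200*√526531/58661112627186246399 ≈ 0.00068906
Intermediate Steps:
m(p, y) = 10*p² (m(p, y) = (10*p)*p = 10*p²)
1/(1/(-5277560) + √(m(-165, 1982) + 1833874)) = 1/(1/(-5277560) + √(10*(-165)² + 1833874)) = 1/(-1/5277560 + √(10*27225 + 1833874)) = 1/(-1/5277560 + √(272250 + 1833874)) = 1/(-1/5277560 + √2106124) = 1/(-1/5277560 + 2*√526531)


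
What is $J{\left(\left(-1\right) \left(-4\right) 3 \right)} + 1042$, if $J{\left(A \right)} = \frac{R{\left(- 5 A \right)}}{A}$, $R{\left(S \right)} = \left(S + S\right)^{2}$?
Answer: $2242$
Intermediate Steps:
$R{\left(S \right)} = 4 S^{2}$ ($R{\left(S \right)} = \left(2 S\right)^{2} = 4 S^{2}$)
$J{\left(A \right)} = 100 A$ ($J{\left(A \right)} = \frac{4 \left(- 5 A\right)^{2}}{A} = \frac{4 \cdot 25 A^{2}}{A} = \frac{100 A^{2}}{A} = 100 A$)
$J{\left(\left(-1\right) \left(-4\right) 3 \right)} + 1042 = 100 \left(-1\right) \left(-4\right) 3 + 1042 = 100 \cdot 4 \cdot 3 + 1042 = 100 \cdot 12 + 1042 = 1200 + 1042 = 2242$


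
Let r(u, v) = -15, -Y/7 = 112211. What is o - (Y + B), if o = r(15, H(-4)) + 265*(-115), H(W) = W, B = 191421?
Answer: 563566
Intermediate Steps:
Y = -785477 (Y = -7*112211 = -785477)
o = -30490 (o = -15 + 265*(-115) = -15 - 30475 = -30490)
o - (Y + B) = -30490 - (-785477 + 191421) = -30490 - 1*(-594056) = -30490 + 594056 = 563566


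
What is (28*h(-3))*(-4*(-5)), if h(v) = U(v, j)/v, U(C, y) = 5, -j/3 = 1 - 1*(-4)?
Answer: -2800/3 ≈ -933.33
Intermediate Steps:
j = -15 (j = -3*(1 - 1*(-4)) = -3*(1 + 4) = -3*5 = -15)
h(v) = 5/v
(28*h(-3))*(-4*(-5)) = (28*(5/(-3)))*(-4*(-5)) = (28*(5*(-⅓)))*20 = (28*(-5/3))*20 = -140/3*20 = -2800/3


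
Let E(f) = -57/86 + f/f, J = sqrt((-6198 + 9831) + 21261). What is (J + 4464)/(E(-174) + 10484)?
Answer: 127968/300551 + 86*sqrt(2766)/300551 ≈ 0.44083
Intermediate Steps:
J = 3*sqrt(2766) (J = sqrt(3633 + 21261) = sqrt(24894) = 3*sqrt(2766) ≈ 157.78)
E(f) = 29/86 (E(f) = -57*1/86 + 1 = -57/86 + 1 = 29/86)
(J + 4464)/(E(-174) + 10484) = (3*sqrt(2766) + 4464)/(29/86 + 10484) = (4464 + 3*sqrt(2766))/(901653/86) = (4464 + 3*sqrt(2766))*(86/901653) = 127968/300551 + 86*sqrt(2766)/300551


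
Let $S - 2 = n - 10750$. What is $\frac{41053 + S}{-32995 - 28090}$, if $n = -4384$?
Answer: $- \frac{25921}{61085} \approx -0.42434$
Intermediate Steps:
$S = -15132$ ($S = 2 - 15134 = -15132$)
$\frac{41053 + S}{-32995 - 28090} = \frac{41053 - 15132}{-32995 - 28090} = \frac{25921}{-61085} = 25921 \left(- \frac{1}{61085}\right) = - \frac{25921}{61085}$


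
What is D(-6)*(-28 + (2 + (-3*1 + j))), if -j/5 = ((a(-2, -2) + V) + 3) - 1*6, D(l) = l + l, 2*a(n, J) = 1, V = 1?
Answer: 258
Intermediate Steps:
a(n, J) = ½ (a(n, J) = (½)*1 = ½)
D(l) = 2*l
j = 15/2 (j = -5*(((½ + 1) + 3) - 1*6) = -5*((3/2 + 3) - 6) = -5*(9/2 - 6) = -5*(-3/2) = 15/2 ≈ 7.5000)
D(-6)*(-28 + (2 + (-3*1 + j))) = (2*(-6))*(-28 + (2 + (-3*1 + 15/2))) = -12*(-28 + (2 + (-3 + 15/2))) = -12*(-28 + (2 + 9/2)) = -12*(-28 + 13/2) = -12*(-43/2) = 258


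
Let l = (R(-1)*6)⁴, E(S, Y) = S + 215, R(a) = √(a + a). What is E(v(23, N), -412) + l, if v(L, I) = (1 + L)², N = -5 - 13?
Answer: 5975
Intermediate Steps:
N = -18
R(a) = √2*√a (R(a) = √(2*a) = √2*√a)
E(S, Y) = 215 + S
l = 5184 (l = ((√2*√(-1))*6)⁴ = ((√2*I)*6)⁴ = ((I*√2)*6)⁴ = (6*I*√2)⁴ = 5184)
E(v(23, N), -412) + l = (215 + (1 + 23)²) + 5184 = (215 + 24²) + 5184 = (215 + 576) + 5184 = 791 + 5184 = 5975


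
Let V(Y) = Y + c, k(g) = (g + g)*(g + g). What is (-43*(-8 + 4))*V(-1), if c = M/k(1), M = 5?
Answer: 43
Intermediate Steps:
k(g) = 4*g² (k(g) = (2*g)*(2*g) = 4*g²)
c = 5/4 (c = 5/((4*1²)) = 5/((4*1)) = 5/4 ≈ 1.2500)
V(Y) = 5/4 + Y (V(Y) = Y + 5/4 = 5/4 + Y)
(-43*(-8 + 4))*V(-1) = (-43*(-8 + 4))*(5/4 - 1) = -43*(-4)*(¼) = 172*(¼) = 43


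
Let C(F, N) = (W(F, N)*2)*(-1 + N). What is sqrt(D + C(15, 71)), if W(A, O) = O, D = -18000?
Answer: 2*I*sqrt(2015) ≈ 89.777*I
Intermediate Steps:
C(F, N) = 2*N*(-1 + N) (C(F, N) = (N*2)*(-1 + N) = (2*N)*(-1 + N) = 2*N*(-1 + N))
sqrt(D + C(15, 71)) = sqrt(-18000 + 2*71*(-1 + 71)) = sqrt(-18000 + 2*71*70) = sqrt(-18000 + 9940) = sqrt(-8060) = 2*I*sqrt(2015)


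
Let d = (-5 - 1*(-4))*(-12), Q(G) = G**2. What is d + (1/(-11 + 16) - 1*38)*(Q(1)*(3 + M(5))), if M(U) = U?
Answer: -1452/5 ≈ -290.40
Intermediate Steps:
d = 12 (d = (-5 + 4)*(-12) = -1*(-12) = 12)
d + (1/(-11 + 16) - 1*38)*(Q(1)*(3 + M(5))) = 12 + (1/(-11 + 16) - 1*38)*(1**2*(3 + 5)) = 12 + (1/5 - 38)*(1*8) = 12 + (1/5 - 38)*8 = 12 - 189/5*8 = 12 - 1512/5 = -1452/5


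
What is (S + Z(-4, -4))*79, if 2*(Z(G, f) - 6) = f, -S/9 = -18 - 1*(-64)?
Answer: -32390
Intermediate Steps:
S = -414 (S = -9*(-18 - 1*(-64)) = -9*(-18 + 64) = -9*46 = -414)
Z(G, f) = 6 + f/2
(S + Z(-4, -4))*79 = (-414 + (6 + (1/2)*(-4)))*79 = (-414 + (6 - 2))*79 = (-414 + 4)*79 = -410*79 = -32390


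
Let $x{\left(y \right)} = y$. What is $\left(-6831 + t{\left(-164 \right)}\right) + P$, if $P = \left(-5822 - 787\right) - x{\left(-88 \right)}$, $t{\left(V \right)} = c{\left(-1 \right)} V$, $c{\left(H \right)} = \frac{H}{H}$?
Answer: $-13516$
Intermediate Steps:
$c{\left(H \right)} = 1$
$t{\left(V \right)} = V$ ($t{\left(V \right)} = 1 V = V$)
$P = -6521$ ($P = \left(-5822 - 787\right) - -88 = -6609 + 88 = -6521$)
$\left(-6831 + t{\left(-164 \right)}\right) + P = \left(-6831 - 164\right) - 6521 = -6995 - 6521 = -13516$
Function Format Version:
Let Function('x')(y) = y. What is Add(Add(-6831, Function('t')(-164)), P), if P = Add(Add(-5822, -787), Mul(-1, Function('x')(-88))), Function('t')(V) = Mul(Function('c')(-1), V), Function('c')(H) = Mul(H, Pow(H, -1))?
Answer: -13516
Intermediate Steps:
Function('c')(H) = 1
Function('t')(V) = V (Function('t')(V) = Mul(1, V) = V)
P = -6521 (P = Add(Add(-5822, -787), Mul(-1, -88)) = Add(-6609, 88) = -6521)
Add(Add(-6831, Function('t')(-164)), P) = Add(Add(-6831, -164), -6521) = Add(-6995, -6521) = -13516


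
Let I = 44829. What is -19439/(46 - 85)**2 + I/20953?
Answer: -339120458/31869513 ≈ -10.641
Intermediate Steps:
-19439/(46 - 85)**2 + I/20953 = -19439/(46 - 85)**2 + 44829/20953 = -19439/((-39)**2) + 44829*(1/20953) = -19439/1521 + 44829/20953 = -339120458/31869513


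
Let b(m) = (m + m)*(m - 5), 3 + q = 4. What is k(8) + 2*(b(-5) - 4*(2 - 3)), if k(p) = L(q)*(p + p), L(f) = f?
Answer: 224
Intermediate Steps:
q = 1 (q = -3 + 4 = 1)
k(p) = 2*p (k(p) = 1*(p + p) = 1*(2*p) = 2*p)
b(m) = 2*m*(-5 + m) (b(m) = (2*m)*(-5 + m) = 2*m*(-5 + m))
k(8) + 2*(b(-5) - 4*(2 - 3)) = 2*8 + 2*(2*(-5)*(-5 - 5) - 4*(2 - 3)) = 16 + 2*(2*(-5)*(-10) - 4*(-1)) = 16 + 2*(100 - 1*(-4)) = 16 + 2*(100 + 4) = 16 + 2*104 = 16 + 208 = 224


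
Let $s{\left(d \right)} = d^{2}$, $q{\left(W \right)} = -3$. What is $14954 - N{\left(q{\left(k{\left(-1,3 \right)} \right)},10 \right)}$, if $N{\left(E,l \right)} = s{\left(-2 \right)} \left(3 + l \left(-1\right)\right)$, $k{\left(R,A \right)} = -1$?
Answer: $14982$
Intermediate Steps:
$N{\left(E,l \right)} = 12 - 4 l$ ($N{\left(E,l \right)} = \left(-2\right)^{2} \left(3 + l \left(-1\right)\right) = 4 \left(3 - l\right) = 12 - 4 l$)
$14954 - N{\left(q{\left(k{\left(-1,3 \right)} \right)},10 \right)} = 14954 - \left(12 - 40\right) = 14954 - -28 = 14954 + 28 = 14982$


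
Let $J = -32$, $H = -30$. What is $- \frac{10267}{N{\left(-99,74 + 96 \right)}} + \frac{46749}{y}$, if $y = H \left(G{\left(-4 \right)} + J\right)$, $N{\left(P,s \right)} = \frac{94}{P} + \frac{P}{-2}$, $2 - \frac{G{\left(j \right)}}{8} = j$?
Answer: $- \frac{475057939}{1538080} \approx -308.86$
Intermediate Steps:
$G{\left(j \right)} = 16 - 8 j$
$N{\left(P,s \right)} = \frac{94}{P} - \frac{P}{2}$ ($N{\left(P,s \right)} = \frac{94}{P} + P \left(- \frac{1}{2}\right) = \frac{94}{P} - \frac{P}{2}$)
$y = -480$ ($y = - 30 \left(\left(16 - -32\right) - 32\right) = - 30 \left(\left(16 + 32\right) - 32\right) = - 30 \left(48 - 32\right) = \left(-30\right) 16 = -480$)
$- \frac{10267}{N{\left(-99,74 + 96 \right)}} + \frac{46749}{y} = - \frac{10267}{\frac{94}{-99} - - \frac{99}{2}} + \frac{46749}{-480} = - \frac{10267}{94 \left(- \frac{1}{99}\right) + \frac{99}{2}} + 46749 \left(- \frac{1}{480}\right) = - \frac{10267}{- \frac{94}{99} + \frac{99}{2}} - \frac{15583}{160} = - \frac{10267}{\frac{9613}{198}} - \frac{15583}{160} = \left(-10267\right) \frac{198}{9613} - \frac{15583}{160} = - \frac{2032866}{9613} - \frac{15583}{160} = - \frac{475057939}{1538080}$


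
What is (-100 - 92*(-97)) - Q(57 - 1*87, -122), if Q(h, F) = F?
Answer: 8946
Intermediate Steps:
(-100 - 92*(-97)) - Q(57 - 1*87, -122) = (-100 - 92*(-97)) - 1*(-122) = (-100 + 8924) + 122 = 8824 + 122 = 8946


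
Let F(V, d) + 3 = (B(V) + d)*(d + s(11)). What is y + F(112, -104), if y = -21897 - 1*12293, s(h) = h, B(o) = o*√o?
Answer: -24521 - 41664*√7 ≈ -1.3475e+5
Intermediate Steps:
B(o) = o^(3/2)
F(V, d) = -3 + (11 + d)*(d + V^(3/2)) (F(V, d) = -3 + (V^(3/2) + d)*(d + 11) = -3 + (d + V^(3/2))*(11 + d) = -3 + (11 + d)*(d + V^(3/2)))
y = -34190 (y = -21897 - 12293 = -34190)
y + F(112, -104) = -34190 + (-3 + (-104)² + 11*(-104) + 11*112^(3/2) - 46592*√7) = -34190 + (-3 + 10816 - 1144 + 11*(448*√7) - 46592*√7) = -34190 + (-3 + 10816 - 1144 + 4928*√7 - 46592*√7) = -34190 + (9669 - 41664*√7) = -24521 - 41664*√7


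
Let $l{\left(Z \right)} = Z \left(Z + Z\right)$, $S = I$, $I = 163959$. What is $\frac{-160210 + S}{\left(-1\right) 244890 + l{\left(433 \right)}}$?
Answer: $\frac{163}{5656} \approx 0.028819$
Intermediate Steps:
$S = 163959$
$l{\left(Z \right)} = 2 Z^{2}$ ($l{\left(Z \right)} = Z 2 Z = 2 Z^{2}$)
$\frac{-160210 + S}{\left(-1\right) 244890 + l{\left(433 \right)}} = \frac{-160210 + 163959}{\left(-1\right) 244890 + 2 \cdot 433^{2}} = \frac{3749}{-244890 + 2 \cdot 187489} = \frac{3749}{-244890 + 374978} = \frac{3749}{130088} = 3749 \cdot \frac{1}{130088} = \frac{163}{5656}$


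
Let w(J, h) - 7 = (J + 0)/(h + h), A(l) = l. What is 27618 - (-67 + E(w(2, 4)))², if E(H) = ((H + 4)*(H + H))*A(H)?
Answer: -1246280569/1024 ≈ -1.2171e+6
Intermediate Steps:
w(J, h) = 7 + J/(2*h) (w(J, h) = 7 + (J + 0)/(h + h) = 7 + J/((2*h)) = 7 + J*(1/(2*h)) = 7 + J/(2*h))
E(H) = 2*H²*(4 + H) (E(H) = ((H + 4)*(H + H))*H = ((4 + H)*(2*H))*H = (2*H*(4 + H))*H = 2*H²*(4 + H))
27618 - (-67 + E(w(2, 4)))² = 27618 - (-67 + 2*(7 + (½)*2/4)²*(4 + (7 + (½)*2/4)))² = 27618 - (-67 + 2*(7 + (½)*2*(¼))²*(4 + (7 + (½)*2*(¼))))² = 27618 - (-67 + 2*(7 + ¼)²*(4 + (7 + ¼)))² = 27618 - (-67 + 2*(29/4)²*(4 + 29/4))² = 27618 - (-67 + 2*(841/16)*(45/4))² = 27618 - (-67 + 37845/32)² = 27618 - (35701/32)² = 27618 - 1*1274561401/1024 = 27618 - 1274561401/1024 = -1246280569/1024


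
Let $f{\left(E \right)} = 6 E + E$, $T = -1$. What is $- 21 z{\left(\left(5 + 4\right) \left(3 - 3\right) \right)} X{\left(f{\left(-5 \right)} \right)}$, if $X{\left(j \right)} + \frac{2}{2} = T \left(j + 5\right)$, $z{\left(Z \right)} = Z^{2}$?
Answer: $0$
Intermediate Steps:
$f{\left(E \right)} = 7 E$
$X{\left(j \right)} = -6 - j$ ($X{\left(j \right)} = -1 - \left(j + 5\right) = -1 - \left(5 + j\right) = -6 - j$)
$- 21 z{\left(\left(5 + 4\right) \left(3 - 3\right) \right)} X{\left(f{\left(-5 \right)} \right)} = - 21 \left(\left(5 + 4\right) \left(3 - 3\right)\right)^{2} \left(-6 - 7 \left(-5\right)\right) = - 21 \left(9 \cdot 0\right)^{2} \left(-6 - -35\right) = - 21 \cdot 0^{2} \left(-6 + 35\right) = \left(-21\right) 0 \cdot 29 = 0 \cdot 29 = 0$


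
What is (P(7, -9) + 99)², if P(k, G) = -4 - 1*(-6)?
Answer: 10201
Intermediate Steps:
P(k, G) = 2 (P(k, G) = -4 + 6 = 2)
(P(7, -9) + 99)² = (2 + 99)² = 101² = 10201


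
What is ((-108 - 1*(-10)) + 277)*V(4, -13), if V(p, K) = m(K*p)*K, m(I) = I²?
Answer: -6292208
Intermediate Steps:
V(p, K) = K³*p² (V(p, K) = (K*p)²*K = (K²*p²)*K = K³*p²)
((-108 - 1*(-10)) + 277)*V(4, -13) = ((-108 - 1*(-10)) + 277)*((-13)³*4²) = ((-108 + 10) + 277)*(-2197*16) = (-98 + 277)*(-35152) = 179*(-35152) = -6292208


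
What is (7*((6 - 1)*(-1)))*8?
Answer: -280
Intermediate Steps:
(7*((6 - 1)*(-1)))*8 = (7*(5*(-1)))*8 = (7*(-5))*8 = -35*8 = -280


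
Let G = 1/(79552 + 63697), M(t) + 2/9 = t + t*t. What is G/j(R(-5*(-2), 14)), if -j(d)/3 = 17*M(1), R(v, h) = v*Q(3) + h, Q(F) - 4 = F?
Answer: -3/38963728 ≈ -7.6995e-8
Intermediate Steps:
Q(F) = 4 + F
M(t) = -2/9 + t + t² (M(t) = -2/9 + (t + t*t) = -2/9 + (t + t²) = -2/9 + t + t²)
G = 1/143249 ≈ 6.9809e-6
R(v, h) = h + 7*v (R(v, h) = v*(4 + 3) + h = v*7 + h = 7*v + h = h + 7*v)
j(d) = -272/3 (j(d) = -51*(-2/9 + 1 + 1²) = -51*(-2/9 + 1 + 1) = -51*16/9 = -3*272/9 = -272/3)
G/j(R(-5*(-2), 14)) = 1/(143249*(-272/3)) = (1/143249)*(-3/272) = -3/38963728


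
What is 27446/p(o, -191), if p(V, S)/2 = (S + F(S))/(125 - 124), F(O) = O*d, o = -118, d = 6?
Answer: -13723/1337 ≈ -10.264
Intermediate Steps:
F(O) = 6*O (F(O) = O*6 = 6*O)
p(V, S) = 14*S (p(V, S) = 2*((S + 6*S)/(125 - 124)) = 2*((7*S)/1) = 2*((7*S)*1) = 2*(7*S) = 14*S)
27446/p(o, -191) = 27446/((14*(-191))) = 27446/(-2674) = 27446*(-1/2674) = -13723/1337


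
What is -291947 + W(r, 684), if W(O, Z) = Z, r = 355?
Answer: -291263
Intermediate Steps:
-291947 + W(r, 684) = -291947 + 684 = -291263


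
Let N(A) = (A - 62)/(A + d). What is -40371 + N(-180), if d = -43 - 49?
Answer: -5490335/136 ≈ -40370.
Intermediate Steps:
d = -92
N(A) = (-62 + A)/(-92 + A) (N(A) = (A - 62)/(A - 92) = (-62 + A)/(-92 + A))
-40371 + N(-180) = -40371 + (-62 - 180)/(-92 - 180) = -40371 - 242/(-272) = -40371 - 1/272*(-242) = -40371 + 121/136 = -5490335/136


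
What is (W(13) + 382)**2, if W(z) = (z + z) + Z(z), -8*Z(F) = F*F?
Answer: 9579025/64 ≈ 1.4967e+5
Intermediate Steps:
Z(F) = -F**2/8 (Z(F) = -F*F/8 = -F**2/8)
W(z) = 2*z - z**2/8 (W(z) = (z + z) - z**2/8 = 2*z - z**2/8)
(W(13) + 382)**2 = ((1/8)*13*(16 - 1*13) + 382)**2 = ((1/8)*13*(16 - 13) + 382)**2 = ((1/8)*13*3 + 382)**2 = (39/8 + 382)**2 = (3095/8)**2 = 9579025/64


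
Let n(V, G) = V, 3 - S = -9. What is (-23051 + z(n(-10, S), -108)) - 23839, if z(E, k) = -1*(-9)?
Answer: -46881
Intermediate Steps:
S = 12 (S = 3 - 1*(-9) = 3 + 9 = 12)
z(E, k) = 9
(-23051 + z(n(-10, S), -108)) - 23839 = (-23051 + 9) - 23839 = -23042 - 23839 = -46881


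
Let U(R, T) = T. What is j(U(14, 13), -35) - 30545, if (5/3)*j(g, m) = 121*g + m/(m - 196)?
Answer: -1628061/55 ≈ -29601.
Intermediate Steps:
j(g, m) = 363*g/5 + 3*m/(5*(-196 + m)) (j(g, m) = 3*(121*g + m/(m - 196))/5 = 3*(121*g + m/(-196 + m))/5 = 363*g/5 + 3*m/(5*(-196 + m)))
j(U(14, 13), -35) - 30545 = 3*(-35 - 23716*13 + 121*13*(-35))/(5*(-196 - 35)) - 30545 = (⅗)*(-35 - 308308 - 55055)/(-231) - 30545 = (⅗)*(-1/231)*(-363398) - 30545 = 51914/55 - 30545 = -1628061/55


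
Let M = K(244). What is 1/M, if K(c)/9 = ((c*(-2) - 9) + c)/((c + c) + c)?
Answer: -244/759 ≈ -0.32148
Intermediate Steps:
K(c) = 3*(-9 - c)/c (K(c) = 9*(((c*(-2) - 9) + c)/((c + c) + c)) = 9*(((-2*c - 9) + c)/(2*c + c)) = 9*(((-9 - 2*c) + c)/((3*c))) = 9*((-9 - c)*(1/(3*c))) = 9*((-9 - c)/(3*c)) = 3*(-9 - c)/c)
M = -759/244 (M = -3 - 27/244 = -759/244 ≈ -3.1107)
1/M = 1/(-759/244) = -244/759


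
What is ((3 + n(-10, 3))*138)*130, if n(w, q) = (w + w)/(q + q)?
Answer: -5980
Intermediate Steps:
n(w, q) = w/q (n(w, q) = (2*w)/((2*q)) = (2*w)*(1/(2*q)) = w/q)
((3 + n(-10, 3))*138)*130 = ((3 - 10/3)*138)*130 = -1/3*138*130 = -46*130 = -5980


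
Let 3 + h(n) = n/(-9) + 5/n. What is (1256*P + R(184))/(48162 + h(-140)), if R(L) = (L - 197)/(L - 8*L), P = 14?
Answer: 203833845/558439034 ≈ 0.36501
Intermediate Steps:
h(n) = -3 + 5/n - n/9 (h(n) = -3 + (n/(-9) + 5/n) = -3 + (n*(-1/9) + 5/n) = -3 + (-n/9 + 5/n) = -3 + (5/n - n/9) = -3 + 5/n - n/9)
R(L) = -(-197 + L)/(7*L) (R(L) = (-197 + L)/((-7*L)) = (-197 + L)*(-1/(7*L)) = -(-197 + L)/(7*L))
(1256*P + R(184))/(48162 + h(-140)) = (1256*14 + (1/7)*(197 - 1*184)/184)/(48162 + (-3 + 5/(-140) - 1/9*(-140))) = (17584 + (1/7)*(1/184)*(197 - 184))/(48162 + (-3 + 5*(-1/140) + 140/9)) = (17584 + (1/7)*(1/184)*13)/(48162 + (-3 - 1/28 + 140/9)) = (17584 + 13/1288)/(48162 + 3155/252) = 22648205/(1288*(12139979/252)) = (22648205/1288)*(252/12139979) = 203833845/558439034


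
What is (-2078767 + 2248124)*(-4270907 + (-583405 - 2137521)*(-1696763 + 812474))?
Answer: 407486602455355399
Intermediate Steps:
(-2078767 + 2248124)*(-4270907 + (-583405 - 2137521)*(-1696763 + 812474)) = 169357*(-4270907 - 2720926*(-884289)) = 169357*(-4270907 + 2406084931614) = 169357*2406080660707 = 407486602455355399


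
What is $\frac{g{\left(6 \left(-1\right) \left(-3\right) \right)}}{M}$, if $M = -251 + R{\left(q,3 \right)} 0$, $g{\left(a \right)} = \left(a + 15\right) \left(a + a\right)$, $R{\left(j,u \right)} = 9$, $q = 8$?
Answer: $- \frac{1188}{251} \approx -4.7331$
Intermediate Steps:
$g{\left(a \right)} = 2 a \left(15 + a\right)$ ($g{\left(a \right)} = \left(15 + a\right) 2 a = 2 a \left(15 + a\right)$)
$M = -251$ ($M = -251 + 9 \cdot 0 = -251 + 0 = -251$)
$\frac{g{\left(6 \left(-1\right) \left(-3\right) \right)}}{M} = \frac{2 \cdot 6 \left(-1\right) \left(-3\right) \left(15 + 6 \left(-1\right) \left(-3\right)\right)}{-251} = 2 \left(\left(-6\right) \left(-3\right)\right) \left(15 - -18\right) \left(- \frac{1}{251}\right) = 2 \cdot 18 \left(15 + 18\right) \left(- \frac{1}{251}\right) = 2 \cdot 18 \cdot 33 \left(- \frac{1}{251}\right) = 1188 \left(- \frac{1}{251}\right) = - \frac{1188}{251}$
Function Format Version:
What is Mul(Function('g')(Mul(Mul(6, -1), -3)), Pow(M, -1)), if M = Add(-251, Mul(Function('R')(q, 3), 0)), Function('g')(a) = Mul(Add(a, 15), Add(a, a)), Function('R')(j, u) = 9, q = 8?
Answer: Rational(-1188, 251) ≈ -4.7331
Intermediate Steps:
Function('g')(a) = Mul(2, a, Add(15, a)) (Function('g')(a) = Mul(Add(15, a), Mul(2, a)) = Mul(2, a, Add(15, a)))
M = -251 (M = Add(-251, Mul(9, 0)) = Add(-251, 0) = -251)
Mul(Function('g')(Mul(Mul(6, -1), -3)), Pow(M, -1)) = Mul(Mul(2, Mul(Mul(6, -1), -3), Add(15, Mul(Mul(6, -1), -3))), Pow(-251, -1)) = Mul(Mul(2, Mul(-6, -3), Add(15, Mul(-6, -3))), Rational(-1, 251)) = Mul(Mul(2, 18, Add(15, 18)), Rational(-1, 251)) = Mul(Mul(2, 18, 33), Rational(-1, 251)) = Mul(1188, Rational(-1, 251)) = Rational(-1188, 251)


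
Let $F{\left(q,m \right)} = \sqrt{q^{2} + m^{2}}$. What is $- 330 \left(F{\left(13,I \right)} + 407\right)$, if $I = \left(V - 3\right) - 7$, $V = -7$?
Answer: $-134310 - 330 \sqrt{458} \approx -1.4137 \cdot 10^{5}$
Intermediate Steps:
$I = -17$ ($I = \left(-7 - 3\right) - 7 = -10 - 7 = -17$)
$F{\left(q,m \right)} = \sqrt{m^{2} + q^{2}}$
$- 330 \left(F{\left(13,I \right)} + 407\right) = - 330 \left(\sqrt{\left(-17\right)^{2} + 13^{2}} + 407\right) = - 330 \left(\sqrt{289 + 169} + 407\right) = - 330 \left(\sqrt{458} + 407\right) = - 330 \left(407 + \sqrt{458}\right) = -134310 - 330 \sqrt{458}$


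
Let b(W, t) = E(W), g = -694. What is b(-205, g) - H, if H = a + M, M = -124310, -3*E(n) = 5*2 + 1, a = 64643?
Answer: 178990/3 ≈ 59663.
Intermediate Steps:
E(n) = -11/3 (E(n) = -(5*2 + 1)/3 = -(10 + 1)/3 = -⅓*11 = -11/3)
b(W, t) = -11/3
H = -59667 (H = 64643 - 124310 = -59667)
b(-205, g) - H = -11/3 - 1*(-59667) = -11/3 + 59667 = 178990/3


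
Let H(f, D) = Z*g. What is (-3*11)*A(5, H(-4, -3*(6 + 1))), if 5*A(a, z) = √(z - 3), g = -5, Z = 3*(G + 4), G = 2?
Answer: -33*I*√93/5 ≈ -63.648*I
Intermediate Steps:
Z = 18 (Z = 3*(2 + 4) = 3*6 = 18)
H(f, D) = -90 (H(f, D) = 18*(-5) = -90)
A(a, z) = √(-3 + z)/5 (A(a, z) = √(z - 3)/5 = √(-3 + z)/5)
(-3*11)*A(5, H(-4, -3*(6 + 1))) = (-3*11)*(√(-3 - 90)/5) = -33*√(-93)/5 = -33*I*√93/5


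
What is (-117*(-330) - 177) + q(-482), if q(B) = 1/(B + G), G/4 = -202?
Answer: 49578569/1290 ≈ 38433.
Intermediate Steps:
G = -808 (G = 4*(-202) = -808)
q(B) = 1/(-808 + B) (q(B) = 1/(B - 808) = 1/(-808 + B))
(-117*(-330) - 177) + q(-482) = (-117*(-330) - 177) + 1/(-808 - 482) = (38610 - 177) + 1/(-1290) = 38433 - 1/1290 = 49578569/1290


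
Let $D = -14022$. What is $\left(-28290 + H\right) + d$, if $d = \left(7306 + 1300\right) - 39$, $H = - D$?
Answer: $-5701$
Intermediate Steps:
$H = 14022$ ($H = \left(-1\right) \left(-14022\right) = 14022$)
$d = 8567$ ($d = 8606 - 39 = 8567$)
$\left(-28290 + H\right) + d = \left(-28290 + 14022\right) + 8567 = -14268 + 8567 = -5701$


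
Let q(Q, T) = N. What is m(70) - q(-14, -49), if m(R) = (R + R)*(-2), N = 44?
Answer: -324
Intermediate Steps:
q(Q, T) = 44
m(R) = -4*R (m(R) = (2*R)*(-2) = -4*R)
m(70) - q(-14, -49) = -4*70 - 1*44 = -280 - 44 = -324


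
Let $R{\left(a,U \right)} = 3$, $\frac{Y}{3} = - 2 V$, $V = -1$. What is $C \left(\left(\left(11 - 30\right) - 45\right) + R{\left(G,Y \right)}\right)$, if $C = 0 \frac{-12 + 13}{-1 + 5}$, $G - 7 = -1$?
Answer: $0$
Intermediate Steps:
$G = 6$ ($G = 7 - 1 = 6$)
$Y = 6$ ($Y = 3 \left(\left(-2\right) \left(-1\right)\right) = 3 \cdot 2 = 6$)
$C = 0$ ($C = 0 \cdot 1 \cdot \frac{1}{4} = 0 \cdot \frac{1}{4} = 0$)
$C \left(\left(\left(11 - 30\right) - 45\right) + R{\left(G,Y \right)}\right) = 0 \left(\left(\left(11 - 30\right) - 45\right) + 3\right) = 0 \left(\left(-19 - 45\right) + 3\right) = 0 \left(-64 + 3\right) = 0 \left(-61\right) = 0$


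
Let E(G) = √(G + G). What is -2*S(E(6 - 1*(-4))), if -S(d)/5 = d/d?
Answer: 10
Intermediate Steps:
E(G) = √2*√G (E(G) = √(2*G) = √2*√G)
S(d) = -5 (S(d) = -5*d/d = -5*1 = -5)
-2*S(E(6 - 1*(-4))) = -2*(-5) = 10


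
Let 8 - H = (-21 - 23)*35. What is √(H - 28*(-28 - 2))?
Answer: 2*√597 ≈ 48.867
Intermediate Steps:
H = 1548 (H = 8 - (-21 - 23)*35 = 8 - (-44)*35 = 8 - 1*(-1540) = 8 + 1540 = 1548)
√(H - 28*(-28 - 2)) = √(1548 - 28*(-28 - 2)) = √(1548 - 28*(-30)) = √(1548 + 840) = √2388 = 2*√597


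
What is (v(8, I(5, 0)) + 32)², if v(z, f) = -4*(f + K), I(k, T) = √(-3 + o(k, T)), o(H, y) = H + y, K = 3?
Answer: 432 - 160*√2 ≈ 205.73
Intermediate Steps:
I(k, T) = √(-3 + T + k) (I(k, T) = √(-3 + (k + T)) = √(-3 + (T + k)) = √(-3 + T + k))
v(z, f) = -12 - 4*f (v(z, f) = -4*(f + 3) = -4*(3 + f) = -12 - 4*f)
(v(8, I(5, 0)) + 32)² = ((-12 - 4*√(-3 + 0 + 5)) + 32)² = ((-12 - 4*√2) + 32)² = (20 - 4*√2)²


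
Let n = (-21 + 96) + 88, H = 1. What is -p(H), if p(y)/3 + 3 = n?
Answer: -480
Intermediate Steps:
n = 163 (n = 75 + 88 = 163)
p(y) = 480 (p(y) = -9 + 3*163 = -9 + 489 = 480)
-p(H) = -1*480 = -480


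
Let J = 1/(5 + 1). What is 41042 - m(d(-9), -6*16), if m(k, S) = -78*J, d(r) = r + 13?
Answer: 41055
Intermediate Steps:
d(r) = 13 + r
J = ⅙ (J = 1/6 = ⅙ ≈ 0.16667)
m(k, S) = -13 (m(k, S) = -78*⅙ = -13)
41042 - m(d(-9), -6*16) = 41042 - 1*(-13) = 41042 + 13 = 41055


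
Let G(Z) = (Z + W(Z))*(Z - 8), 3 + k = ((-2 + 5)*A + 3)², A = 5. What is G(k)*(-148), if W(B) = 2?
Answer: -14962652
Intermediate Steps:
k = 321 (k = -3 + ((-2 + 5)*5 + 3)² = -3 + (3*5 + 3)² = -3 + (15 + 3)² = -3 + 18² = -3 + 324 = 321)
G(Z) = (-8 + Z)*(2 + Z) (G(Z) = (Z + 2)*(Z - 8) = (2 + Z)*(-8 + Z) = (-8 + Z)*(2 + Z))
G(k)*(-148) = (-16 + 321² - 6*321)*(-148) = (-16 + 103041 - 1926)*(-148) = 101099*(-148) = -14962652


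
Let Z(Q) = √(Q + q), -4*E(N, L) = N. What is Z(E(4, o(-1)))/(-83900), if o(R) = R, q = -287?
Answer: -3*I*√2/20975 ≈ -0.00020227*I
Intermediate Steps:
E(N, L) = -N/4
Z(Q) = √(-287 + Q) (Z(Q) = √(Q - 287) = √(-287 + Q))
Z(E(4, o(-1)))/(-83900) = √(-287 - ¼*4)/(-83900) = √(-287 - 1)*(-1/83900) = √(-288)*(-1/83900) = (12*I*√2)*(-1/83900) = -3*I*√2/20975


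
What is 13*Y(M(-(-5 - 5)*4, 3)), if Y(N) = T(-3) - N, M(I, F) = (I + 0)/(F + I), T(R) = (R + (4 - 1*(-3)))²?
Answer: 8424/43 ≈ 195.91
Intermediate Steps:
T(R) = (7 + R)² (T(R) = (R + (4 + 3))² = (R + 7)² = (7 + R)²)
M(I, F) = I/(F + I)
Y(N) = 16 - N (Y(N) = (7 - 3)² - N = 4² - N = 16 - N)
13*Y(M(-(-5 - 5)*4, 3)) = 13*(16 - (-(-5 - 5)*4)/(3 - (-5 - 5)*4)) = 13*(16 - (-(-10)*4)/(3 - (-10)*4)) = 13*(16 - (-1*(-40))/(3 - 1*(-40))) = 13*(16 - 40/(3 + 40)) = 13*(16 - 40/43) = 13*(648/43) = 8424/43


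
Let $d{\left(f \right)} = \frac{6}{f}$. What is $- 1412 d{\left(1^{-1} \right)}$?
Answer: $-8472$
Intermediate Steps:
$- 1412 d{\left(1^{-1} \right)} = - 1412 \frac{6}{1^{-1}} = - 1412 \cdot \frac{6}{1} = - 1412 \cdot 6 \cdot 1 = \left(-1412\right) 6 = -8472$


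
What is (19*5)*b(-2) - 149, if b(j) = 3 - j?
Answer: 326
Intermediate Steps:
(19*5)*b(-2) - 149 = (19*5)*(3 - 1*(-2)) - 149 = 95*(3 + 2) - 149 = 95*5 - 149 = 475 - 149 = 326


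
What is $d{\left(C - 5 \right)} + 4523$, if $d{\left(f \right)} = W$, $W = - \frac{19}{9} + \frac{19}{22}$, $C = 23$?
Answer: $\frac{895307}{198} \approx 4521.8$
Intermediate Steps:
$W = - \frac{247}{198}$ ($W = \left(-19\right) \frac{1}{9} + 19 \cdot \frac{1}{22} = - \frac{19}{9} + \frac{19}{22} = - \frac{247}{198} \approx -1.2475$)
$d{\left(f \right)} = - \frac{247}{198}$
$d{\left(C - 5 \right)} + 4523 = - \frac{247}{198} + 4523 = \frac{895307}{198}$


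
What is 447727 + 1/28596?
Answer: 12803201293/28596 ≈ 4.4773e+5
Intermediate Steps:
447727 + 1/28596 = 12803201293/28596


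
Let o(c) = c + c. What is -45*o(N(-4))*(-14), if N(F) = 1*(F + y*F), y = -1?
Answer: 0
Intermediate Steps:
N(F) = 0 (N(F) = 1*(F - F) = 1*0 = 0)
o(c) = 2*c
-45*o(N(-4))*(-14) = -90*0*(-14) = -45*0*(-14) = 0*(-14) = 0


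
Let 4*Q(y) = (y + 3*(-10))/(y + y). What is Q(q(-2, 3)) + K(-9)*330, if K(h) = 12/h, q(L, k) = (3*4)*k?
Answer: -21119/48 ≈ -439.98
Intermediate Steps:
q(L, k) = 12*k
Q(y) = (-30 + y)/(8*y) (Q(y) = ((y + 3*(-10))/(y + y))/4 = ((y - 30)/((2*y)))/4 = ((-30 + y)*(1/(2*y)))/4 = ((-30 + y)/(2*y))/4 = (-30 + y)/(8*y))
Q(q(-2, 3)) + K(-9)*330 = (-30 + 12*3)/(8*((12*3))) + (12/(-9))*330 = (⅛)*(-30 + 36)/36 + (12*(-⅑))*330 = (⅛)*(1/36)*6 - 4/3*330 = 1/48 - 440 = -21119/48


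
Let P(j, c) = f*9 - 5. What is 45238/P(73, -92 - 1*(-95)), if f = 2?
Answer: 45238/13 ≈ 3479.8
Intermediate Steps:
P(j, c) = 13 (P(j, c) = 2*9 - 5 = 18 - 5 = 13)
45238/P(73, -92 - 1*(-95)) = 45238/13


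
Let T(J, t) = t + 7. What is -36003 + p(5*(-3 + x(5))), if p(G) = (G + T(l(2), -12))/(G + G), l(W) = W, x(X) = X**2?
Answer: -1584111/44 ≈ -36003.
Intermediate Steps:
T(J, t) = 7 + t
p(G) = (-5 + G)/(2*G) (p(G) = (G + (7 - 12))/(G + G) = (G - 5)/((2*G)) = (-5 + G)*(1/(2*G)) = (-5 + G)/(2*G))
-36003 + p(5*(-3 + x(5))) = -36003 + (-5 + 5*(-3 + 5**2))/(2*((5*(-3 + 5**2)))) = -36003 + (-5 + 5*(-3 + 25))/(2*((5*(-3 + 25)))) = -36003 + (-5 + 5*22)/(2*((5*22))) = -36003 + (1/2)*(-5 + 110)/110 = -36003 + (1/2)*(1/110)*105 = -36003 + 21/44 = -1584111/44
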